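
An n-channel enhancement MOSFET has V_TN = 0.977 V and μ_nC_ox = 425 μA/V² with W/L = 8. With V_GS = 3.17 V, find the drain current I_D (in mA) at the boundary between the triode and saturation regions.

At the boundary V_DS = V_ov = V_GS − V_TN = 3.17 − 0.977 = 2.19 V.
k_n = μ_nC_ox · (W/L) = 3.4 mA/V².
I_D = ½ k_n V_ov² = 0.5 × 3.4 × 2.19² = 8.18 mA.

I_D = 8.18 mA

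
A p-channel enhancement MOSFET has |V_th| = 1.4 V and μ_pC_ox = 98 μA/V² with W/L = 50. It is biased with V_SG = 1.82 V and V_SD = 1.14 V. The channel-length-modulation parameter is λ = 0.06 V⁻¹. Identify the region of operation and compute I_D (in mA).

Saturation; I_D = 0.462 mA

k_p = μ_pC_ox · (W/L) = 4.9 mA/V².
V_ov = V_SG − |V_th| = 1.82 − 1.4 = 0.42 V.
Since V_SD = 1.14 V ≥ V_ov = 0.42 V, the device is in saturation.
I_D = ½ k_p V_ov² (1 + λ V_SD) = 0.5 × 4.9 × 0.42² × (1 + 0.06 × 1.14) = 0.462 mA.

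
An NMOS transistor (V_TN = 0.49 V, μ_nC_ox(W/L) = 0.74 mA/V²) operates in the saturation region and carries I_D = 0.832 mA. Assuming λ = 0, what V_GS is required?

In saturation I_D = ½ k_n (V_GS − V_TN)², so V_GS − V_TN = √(2 I_D / k_n) = √(2 × 0.832 / 0.74) = 1.5 V.
V_GS = 0.49 + 1.5 = 1.99 V.

V_GS = 1.99 V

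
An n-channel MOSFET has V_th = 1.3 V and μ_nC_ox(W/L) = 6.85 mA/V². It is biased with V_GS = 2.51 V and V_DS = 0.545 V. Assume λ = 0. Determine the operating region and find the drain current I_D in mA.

Triode; I_D = 3.50 mA

V_ov = V_GS − V_th = 2.51 − 1.3 = 1.21 V.
Since V_DS = 0.545 V < V_ov = 1.21 V, the device is in the triode region.
I_D = k_n [V_ov · V_DS − ½ V_DS²] = 6.85 × [1.21 × 0.545 − 0.5 × 0.545²] = 3.5 mA.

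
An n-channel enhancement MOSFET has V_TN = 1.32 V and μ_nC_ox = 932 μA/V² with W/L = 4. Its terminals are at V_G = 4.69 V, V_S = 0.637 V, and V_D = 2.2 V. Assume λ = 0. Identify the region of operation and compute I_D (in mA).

Triode; I_D = 11.4 mA

V_GS = V_G − V_S = 4.69 − 0.637 = 4.05 V; V_DS = V_D − V_S = 2.2 − 0.637 = 1.56 V.
k_n = μ_nC_ox · (W/L) = 3.728 mA/V².
V_ov = V_GS − V_TN = 4.05 − 1.32 = 2.73 V.
Since V_DS = 1.56 V < V_ov = 2.73 V, the device is in the triode region.
I_D = k_n [V_ov · V_DS − ½ V_DS²] = 3.728 × [2.73 × 1.56 − 0.5 × 1.56²] = 11.4 mA.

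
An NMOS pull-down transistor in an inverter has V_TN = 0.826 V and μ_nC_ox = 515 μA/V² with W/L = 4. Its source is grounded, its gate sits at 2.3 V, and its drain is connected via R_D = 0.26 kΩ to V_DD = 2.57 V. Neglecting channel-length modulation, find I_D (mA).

I_D = 2.24 mA

V_GS = V_G = 2.3 V, so V_ov = 2.3 − 0.826 = 1.47 V.
k_n = μ_nC_ox · (W/L) = 2.06 mA/V².
Assume saturation: I_D = ½ k_n V_ov² = 0.5 × 2.06 × 1.47² = 2.24 mA, giving V_DS = V_DD − I_D R_D = 2.57 − 2.24 × 0.26 = 1.99 V.
V_DS = 1.99 V ≥ V_ov = 1.47 V, confirming saturation.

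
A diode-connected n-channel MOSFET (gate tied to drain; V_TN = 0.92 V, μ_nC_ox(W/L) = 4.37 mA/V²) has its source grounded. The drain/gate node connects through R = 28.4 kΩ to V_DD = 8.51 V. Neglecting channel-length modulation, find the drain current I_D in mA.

With gate tied to drain, V_GS = V_DS ≥ V_GS − V_TN, so the device is in saturation.
KCL at the drain: ½ k_n (V_GS − V_TN)² = (V_DD − V_GS)/R.
Let x = V_GS − 0.92. Then 62.1 x² + x − 7.59 = 0, giving x = 0.342 V (positive root), so V_GS = 1.26 V.
I_D = (V_DD − V_GS)/R = (8.51 − 1.26) / 28.4 = 0.255 mA.

I_D = 0.255 mA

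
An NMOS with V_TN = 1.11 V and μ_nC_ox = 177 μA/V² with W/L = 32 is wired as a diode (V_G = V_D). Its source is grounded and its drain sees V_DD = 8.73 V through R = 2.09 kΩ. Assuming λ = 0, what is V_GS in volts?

With gate tied to drain, V_GS = V_DS ≥ V_GS − V_TN, so the device is in saturation.
k_n = μ_nC_ox · (W/L) = 5.664 mA/V².
KCL at the drain: ½ k_n (V_GS − V_TN)² = (V_DD − V_GS)/R.
Let x = V_GS − 1.11. Then 5.92 x² + x − 7.62 = 0, giving x = 1.05 V (positive root), so V_GS = 2.16 V.
I_D = (V_DD − V_GS)/R = (8.73 − 2.16) / 2.09 = 3.14 mA.

V_GS = 2.16 V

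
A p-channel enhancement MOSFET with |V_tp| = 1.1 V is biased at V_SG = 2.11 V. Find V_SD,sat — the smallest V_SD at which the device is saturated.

V_SD,sat = 1.01 V

The boundary between triode and saturation is V_SD = V_SG − |V_tp| = V_ov.
V_ov = 2.11 − 1.1 = 1.01 V.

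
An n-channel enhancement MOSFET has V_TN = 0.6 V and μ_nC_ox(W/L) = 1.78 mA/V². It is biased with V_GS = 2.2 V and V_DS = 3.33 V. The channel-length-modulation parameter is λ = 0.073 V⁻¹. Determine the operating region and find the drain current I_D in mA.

V_ov = V_GS − V_TN = 2.2 − 0.6 = 1.6 V.
Since V_DS = 3.33 V ≥ V_ov = 1.6 V, the device is in saturation.
I_D = ½ k_n V_ov² (1 + λ V_DS) = 0.5 × 1.78 × 1.6² × (1 + 0.073 × 3.33) = 2.83 mA.

Saturation; I_D = 2.83 mA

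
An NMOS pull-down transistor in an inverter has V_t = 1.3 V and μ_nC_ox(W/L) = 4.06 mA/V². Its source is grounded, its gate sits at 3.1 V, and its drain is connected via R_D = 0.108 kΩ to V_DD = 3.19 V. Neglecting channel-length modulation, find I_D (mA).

I_D = 6.58 mA

V_GS = V_G = 3.1 V, so V_ov = 3.1 − 1.3 = 1.8 V.
Assume saturation: I_D = ½ k_n V_ov² = 0.5 × 4.06 × 1.8² = 6.58 mA, giving V_DS = V_DD − I_D R_D = 3.19 − 6.58 × 0.108 = 2.48 V.
V_DS = 2.48 V ≥ V_ov = 1.8 V, confirming saturation.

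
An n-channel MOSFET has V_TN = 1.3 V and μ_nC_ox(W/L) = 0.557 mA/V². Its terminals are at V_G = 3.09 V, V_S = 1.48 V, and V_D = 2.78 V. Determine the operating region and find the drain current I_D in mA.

V_GS = V_G − V_S = 3.09 − 1.48 = 1.61 V; V_DS = V_D − V_S = 2.78 − 1.48 = 1.3 V.
V_ov = V_GS − V_TN = 1.61 − 1.3 = 0.31 V.
Since V_DS = 1.3 V ≥ V_ov = 0.31 V, the device is in saturation.
I_D = ½ k_n V_ov² = 0.5 × 0.557 × 0.31² = 0.0268 mA.

Saturation; I_D = 0.0268 mA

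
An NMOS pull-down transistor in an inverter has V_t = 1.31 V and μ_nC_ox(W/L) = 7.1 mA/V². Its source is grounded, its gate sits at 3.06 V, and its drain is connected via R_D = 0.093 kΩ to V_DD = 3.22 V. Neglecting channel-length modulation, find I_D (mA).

V_GS = V_G = 3.06 V, so V_ov = 3.06 − 1.31 = 1.75 V.
Assume saturation: I_D = ½ k_n V_ov² = 0.5 × 7.1 × 1.75² = 10.9 mA, giving V_DS = V_DD − I_D R_D = 3.22 − 10.9 × 0.093 = 2.21 V.
V_DS = 2.21 V ≥ V_ov = 1.75 V, confirming saturation.

I_D = 10.9 mA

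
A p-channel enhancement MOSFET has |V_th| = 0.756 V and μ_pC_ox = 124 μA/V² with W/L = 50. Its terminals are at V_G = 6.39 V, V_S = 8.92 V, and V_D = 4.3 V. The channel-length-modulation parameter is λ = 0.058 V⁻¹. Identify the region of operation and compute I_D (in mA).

Saturation; I_D = 12.4 mA

V_SG = V_S − V_G = 8.92 − 6.39 = 2.53 V; V_SD = V_S − V_D = 8.92 − 4.3 = 4.62 V.
k_p = μ_pC_ox · (W/L) = 6.2 mA/V².
V_ov = V_SG − |V_th| = 2.53 − 0.756 = 1.77 V.
Since V_SD = 4.62 V ≥ V_ov = 1.77 V, the device is in saturation.
I_D = ½ k_p V_ov² (1 + λ V_SD) = 0.5 × 6.2 × 1.77² × (1 + 0.058 × 4.62) = 12.4 mA.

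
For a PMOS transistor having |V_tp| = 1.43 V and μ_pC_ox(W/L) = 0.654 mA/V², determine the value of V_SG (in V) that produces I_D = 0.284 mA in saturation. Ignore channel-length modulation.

In saturation I_D = ½ k_p (V_SG − |V_tp|)², so V_SG − |V_tp| = √(2 I_D / k_p) = √(2 × 0.284 / 0.654) = 0.932 V.
V_SG = 1.43 + 0.932 = 2.36 V.

V_SG = 2.36 V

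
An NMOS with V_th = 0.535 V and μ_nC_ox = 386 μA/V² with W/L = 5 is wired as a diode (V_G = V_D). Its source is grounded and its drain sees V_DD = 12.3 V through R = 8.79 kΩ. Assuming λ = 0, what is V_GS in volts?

With gate tied to drain, V_GS = V_DS ≥ V_GS − V_th, so the device is in saturation.
k_n = μ_nC_ox · (W/L) = 1.93 mA/V².
KCL at the drain: ½ k_n (V_GS − V_th)² = (V_DD − V_GS)/R.
Let x = V_GS − 0.535. Then 8.48 x² + x − 11.77 = 0, giving x = 1.12 V (positive root), so V_GS = 1.66 V.
I_D = (V_DD − V_GS)/R = (12.3 − 1.66) / 8.79 = 1.21 mA.

V_GS = 1.66 V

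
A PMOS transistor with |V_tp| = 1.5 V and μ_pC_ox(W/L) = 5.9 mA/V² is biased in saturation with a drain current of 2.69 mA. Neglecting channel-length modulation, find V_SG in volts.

V_SG = 2.45 V

In saturation I_D = ½ k_p (V_SG − |V_tp|)², so V_SG − |V_tp| = √(2 I_D / k_p) = √(2 × 2.69 / 5.9) = 0.955 V.
V_SG = 1.5 + 0.955 = 2.45 V.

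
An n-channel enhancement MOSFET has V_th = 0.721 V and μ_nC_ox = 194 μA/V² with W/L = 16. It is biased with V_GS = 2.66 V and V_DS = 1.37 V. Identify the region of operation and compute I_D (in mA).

k_n = μ_nC_ox · (W/L) = 3.104 mA/V².
V_ov = V_GS − V_th = 2.66 − 0.721 = 1.94 V.
Since V_DS = 1.37 V < V_ov = 1.94 V, the device is in the triode region.
I_D = k_n [V_ov · V_DS − ½ V_DS²] = 3.104 × [1.94 × 1.37 − 0.5 × 1.37²] = 5.33 mA.

Triode; I_D = 5.33 mA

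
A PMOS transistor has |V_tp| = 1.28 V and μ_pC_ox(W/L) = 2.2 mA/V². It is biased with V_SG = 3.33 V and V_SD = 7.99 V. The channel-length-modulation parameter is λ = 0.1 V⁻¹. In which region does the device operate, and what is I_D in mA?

Saturation; I_D = 8.32 mA

V_ov = V_SG − |V_tp| = 3.33 − 1.28 = 2.05 V.
Since V_SD = 7.99 V ≥ V_ov = 2.05 V, the device is in saturation.
I_D = ½ k_p V_ov² (1 + λ V_SD) = 0.5 × 2.2 × 2.05² × (1 + 0.1 × 7.99) = 8.32 mA.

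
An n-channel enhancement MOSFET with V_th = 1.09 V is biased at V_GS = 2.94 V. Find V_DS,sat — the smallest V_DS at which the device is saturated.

The boundary between triode and saturation is V_DS = V_GS − V_th = V_ov.
V_ov = 2.94 − 1.09 = 1.85 V.

V_DS,sat = 1.85 V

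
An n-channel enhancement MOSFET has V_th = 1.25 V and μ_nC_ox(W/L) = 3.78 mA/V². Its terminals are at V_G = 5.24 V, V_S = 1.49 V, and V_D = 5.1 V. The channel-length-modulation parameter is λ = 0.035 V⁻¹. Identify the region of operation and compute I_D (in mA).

V_GS = V_G − V_S = 5.24 − 1.49 = 3.75 V; V_DS = V_D − V_S = 5.1 − 1.49 = 3.61 V.
V_ov = V_GS − V_th = 3.75 − 1.25 = 2.5 V.
Since V_DS = 3.61 V ≥ V_ov = 2.5 V, the device is in saturation.
I_D = ½ k_n V_ov² (1 + λ V_DS) = 0.5 × 3.78 × 2.5² × (1 + 0.035 × 3.61) = 13.3 mA.

Saturation; I_D = 13.3 mA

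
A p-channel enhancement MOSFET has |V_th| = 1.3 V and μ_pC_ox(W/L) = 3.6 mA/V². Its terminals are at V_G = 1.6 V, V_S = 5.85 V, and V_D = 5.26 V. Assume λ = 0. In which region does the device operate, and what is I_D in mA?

Triode; I_D = 5.64 mA

V_SG = V_S − V_G = 5.85 − 1.6 = 4.25 V; V_SD = V_S − V_D = 5.85 − 5.26 = 0.59 V.
V_ov = V_SG − |V_th| = 4.25 − 1.3 = 2.95 V.
Since V_SD = 0.59 V < V_ov = 2.95 V, the device is in the triode region.
I_D = k_p [V_ov · V_SD − ½ V_SD²] = 3.6 × [2.95 × 0.59 − 0.5 × 0.59²] = 5.64 mA.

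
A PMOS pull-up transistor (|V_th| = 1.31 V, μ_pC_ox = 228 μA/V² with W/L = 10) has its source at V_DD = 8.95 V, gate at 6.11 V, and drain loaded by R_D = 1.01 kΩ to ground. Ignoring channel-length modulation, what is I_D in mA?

I_D = 2.67 mA

V_SG = V_DD − V_G = 8.95 − 6.11 = 2.84 V, so V_ov = 2.84 − 1.31 = 1.53 V.
k_p = μ_pC_ox · (W/L) = 2.28 mA/V².
Assume saturation: I_D = ½ k_p V_ov² = 0.5 × 2.28 × 1.53² = 2.67 mA, giving V_SD = V_DD − I_D R_D = 8.95 − 2.67 × 1.01 = 6.25 V.
V_SD = 6.25 V ≥ V_ov = 1.53 V, confirming saturation.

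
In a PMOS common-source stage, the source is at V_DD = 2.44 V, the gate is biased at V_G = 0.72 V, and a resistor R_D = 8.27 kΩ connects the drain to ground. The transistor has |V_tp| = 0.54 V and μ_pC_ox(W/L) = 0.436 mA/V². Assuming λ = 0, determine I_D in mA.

I_D = 0.225 mA

V_SG = V_DD − V_G = 2.44 − 0.72 = 1.72 V, so V_ov = 1.72 − 0.54 = 1.18 V.
Assume saturation: I_D = ½ k_p V_ov² = 0.5 × 0.436 × 1.18² = 0.304 mA, giving V_SD = V_DD − I_D R_D = 2.44 − 0.304 × 8.27 = -0.0703 V.
But -0.0703 V < V_ov = 1.18 V, so the device is actually in triode.
In triode I_D = k_p[V_ov V_SD − ½ V_SD²] and I_D = (V_DD − V_SD)/R_D. Equating: 1.8 V_SD² − 5.255 V_SD + 2.44 = 0, giving V_SD = 0.58 V (the root below V_ov).
I_D = (2.44 − 0.58) / 8.27 = 0.225 mA.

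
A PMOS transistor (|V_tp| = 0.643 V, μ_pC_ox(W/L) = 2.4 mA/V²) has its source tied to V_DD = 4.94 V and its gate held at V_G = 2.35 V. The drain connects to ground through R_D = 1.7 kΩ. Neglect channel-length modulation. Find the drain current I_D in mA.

I_D = 2.52 mA

V_SG = V_DD − V_G = 4.94 − 2.35 = 2.59 V, so V_ov = 2.59 − 0.643 = 1.95 V.
Assume saturation: I_D = ½ k_p V_ov² = 0.5 × 2.4 × 1.95² = 4.55 mA, giving V_SD = V_DD − I_D R_D = 4.94 − 4.55 × 1.7 = -2.79 V.
But -2.79 V < V_ov = 1.95 V, so the device is actually in triode.
In triode I_D = k_p[V_ov V_SD − ½ V_SD²] and I_D = (V_DD − V_SD)/R_D. Equating: 2.04 V_SD² − 8.944 V_SD + 4.94 = 0, giving V_SD = 0.648 V (the root below V_ov).
I_D = (4.94 − 0.648) / 1.7 = 2.52 mA.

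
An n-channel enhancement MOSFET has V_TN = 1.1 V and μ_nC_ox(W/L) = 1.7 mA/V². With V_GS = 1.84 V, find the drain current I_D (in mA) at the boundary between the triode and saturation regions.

At the boundary V_DS = V_ov = V_GS − V_TN = 1.84 − 1.1 = 0.74 V.
I_D = ½ k_n V_ov² = 0.5 × 1.7 × 0.74² = 0.465 mA.

I_D = 0.465 mA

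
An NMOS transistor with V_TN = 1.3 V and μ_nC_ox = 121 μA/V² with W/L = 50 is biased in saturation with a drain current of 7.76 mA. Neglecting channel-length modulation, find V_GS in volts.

k_n = μ_nC_ox · (W/L) = 6.05 mA/V².
In saturation I_D = ½ k_n (V_GS − V_TN)², so V_GS − V_TN = √(2 I_D / k_n) = √(2 × 7.76 / 6.05) = 1.6 V.
V_GS = 1.3 + 1.6 = 2.9 V.

V_GS = 2.90 V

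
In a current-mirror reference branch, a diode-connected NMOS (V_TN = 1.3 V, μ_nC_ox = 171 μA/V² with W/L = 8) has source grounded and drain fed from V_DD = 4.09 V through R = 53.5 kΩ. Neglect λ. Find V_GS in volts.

With gate tied to drain, V_GS = V_DS ≥ V_GS − V_TN, so the device is in saturation.
k_n = μ_nC_ox · (W/L) = 1.368 mA/V².
KCL at the drain: ½ k_n (V_GS − V_TN)² = (V_DD − V_GS)/R.
Let x = V_GS − 1.3. Then 36.6 x² + x − 2.79 = 0, giving x = 0.263 V (positive root), so V_GS = 1.56 V.
I_D = (V_DD − V_GS)/R = (4.09 − 1.56) / 53.5 = 0.0472 mA.

V_GS = 1.56 V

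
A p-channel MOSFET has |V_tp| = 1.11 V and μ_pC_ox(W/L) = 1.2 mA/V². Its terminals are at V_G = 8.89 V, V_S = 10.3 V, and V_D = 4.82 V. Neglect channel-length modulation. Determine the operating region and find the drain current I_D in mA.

Saturation; I_D = 0.0540 mA

V_SG = V_S − V_G = 10.3 − 8.89 = 1.41 V; V_SD = V_S − V_D = 10.3 − 4.82 = 5.48 V.
V_ov = V_SG − |V_tp| = 1.41 − 1.11 = 0.3 V.
Since V_SD = 5.48 V ≥ V_ov = 0.3 V, the device is in saturation.
I_D = ½ k_p V_ov² = 0.5 × 1.2 × 0.3² = 0.054 mA.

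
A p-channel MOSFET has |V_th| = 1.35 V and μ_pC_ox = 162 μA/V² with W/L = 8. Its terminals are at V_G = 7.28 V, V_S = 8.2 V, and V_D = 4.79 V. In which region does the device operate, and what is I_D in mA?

V_SG = V_S − V_G = 8.2 − 7.28 = 0.92 V; V_SD = V_S − V_D = 8.2 − 4.79 = 3.41 V.
V_SG = 0.92 V < |V_th| = 1.35 V, so the transistor is in cutoff.

Cutoff; I_D = 0 mA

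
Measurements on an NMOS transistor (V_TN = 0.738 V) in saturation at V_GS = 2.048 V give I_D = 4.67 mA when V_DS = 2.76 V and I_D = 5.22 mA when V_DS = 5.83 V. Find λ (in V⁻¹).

With V_GS fixed, I_D ∝ (1 + λ V_DS) in saturation, so I_D2/I_D1 = (1 + λ V_DS2)/(1 + λ V_DS1).
5.22/4.67 = 1.118 = (1 + 5.83 λ)/(1 + 2.76 λ).
Solving: λ (I_D1 V_DS2 − I_D2 V_DS1) = I_D2 − I_D1, so λ = (5.22 − 4.67) / (4.67 × 5.83 − 5.22 × 2.76) = 0.55 / 12.8 = 0.0429 V⁻¹.

λ = 0.0429 V⁻¹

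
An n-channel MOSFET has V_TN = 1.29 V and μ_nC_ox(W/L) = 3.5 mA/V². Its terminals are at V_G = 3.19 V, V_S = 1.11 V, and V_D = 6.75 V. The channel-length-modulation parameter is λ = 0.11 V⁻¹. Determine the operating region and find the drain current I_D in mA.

V_GS = V_G − V_S = 3.19 − 1.11 = 2.08 V; V_DS = V_D − V_S = 6.75 − 1.11 = 5.64 V.
V_ov = V_GS − V_TN = 2.08 − 1.29 = 0.79 V.
Since V_DS = 5.64 V ≥ V_ov = 0.79 V, the device is in saturation.
I_D = ½ k_n V_ov² (1 + λ V_DS) = 0.5 × 3.5 × 0.79² × (1 + 0.11 × 5.64) = 1.77 mA.

Saturation; I_D = 1.77 mA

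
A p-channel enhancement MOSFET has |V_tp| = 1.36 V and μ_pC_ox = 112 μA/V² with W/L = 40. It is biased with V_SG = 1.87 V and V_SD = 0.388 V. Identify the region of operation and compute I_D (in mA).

Triode; I_D = 0.549 mA

k_p = μ_pC_ox · (W/L) = 4.48 mA/V².
V_ov = V_SG − |V_tp| = 1.87 − 1.36 = 0.51 V.
Since V_SD = 0.388 V < V_ov = 0.51 V, the device is in the triode region.
I_D = k_p [V_ov · V_SD − ½ V_SD²] = 4.48 × [0.51 × 0.388 − 0.5 × 0.388²] = 0.549 mA.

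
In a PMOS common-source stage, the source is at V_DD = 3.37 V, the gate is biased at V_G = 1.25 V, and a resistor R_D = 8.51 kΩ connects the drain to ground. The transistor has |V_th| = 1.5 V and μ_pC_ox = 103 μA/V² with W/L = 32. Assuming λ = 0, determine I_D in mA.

I_D = 0.370 mA

V_SG = V_DD − V_G = 3.37 − 1.25 = 2.12 V, so V_ov = 2.12 − 1.5 = 0.62 V.
k_p = μ_pC_ox · (W/L) = 3.296 mA/V².
Assume saturation: I_D = ½ k_p V_ov² = 0.5 × 3.296 × 0.62² = 0.633 mA, giving V_SD = V_DD − I_D R_D = 3.37 − 0.633 × 8.51 = -2.02 V.
But -2.02 V < V_ov = 0.62 V, so the device is actually in triode.
In triode I_D = k_p[V_ov V_SD − ½ V_SD²] and I_D = (V_DD − V_SD)/R_D. Equating: 14 V_SD² − 18.39 V_SD + 3.37 = 0, giving V_SD = 0.22 V (the root below V_ov).
I_D = (3.37 − 0.22) / 8.51 = 0.37 mA.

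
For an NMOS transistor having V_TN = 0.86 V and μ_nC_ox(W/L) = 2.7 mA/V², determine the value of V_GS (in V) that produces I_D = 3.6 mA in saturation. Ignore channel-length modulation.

In saturation I_D = ½ k_n (V_GS − V_TN)², so V_GS − V_TN = √(2 I_D / k_n) = √(2 × 3.6 / 2.7) = 1.63 V.
V_GS = 0.86 + 1.63 = 2.49 V.

V_GS = 2.49 V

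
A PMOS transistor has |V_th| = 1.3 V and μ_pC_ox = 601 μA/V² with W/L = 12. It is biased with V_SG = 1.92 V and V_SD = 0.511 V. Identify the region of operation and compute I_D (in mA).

k_p = μ_pC_ox · (W/L) = 7.212 mA/V².
V_ov = V_SG − |V_th| = 1.92 − 1.3 = 0.62 V.
Since V_SD = 0.511 V < V_ov = 0.62 V, the device is in the triode region.
I_D = k_p [V_ov · V_SD − ½ V_SD²] = 7.212 × [0.62 × 0.511 − 0.5 × 0.511²] = 1.34 mA.

Triode; I_D = 1.34 mA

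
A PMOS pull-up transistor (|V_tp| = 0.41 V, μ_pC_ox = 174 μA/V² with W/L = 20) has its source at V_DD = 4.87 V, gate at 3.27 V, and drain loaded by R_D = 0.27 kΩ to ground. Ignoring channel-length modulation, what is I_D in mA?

V_SG = V_DD − V_G = 4.87 − 3.27 = 1.6 V, so V_ov = 1.6 − 0.41 = 1.19 V.
k_p = μ_pC_ox · (W/L) = 3.48 mA/V².
Assume saturation: I_D = ½ k_p V_ov² = 0.5 × 3.48 × 1.19² = 2.46 mA, giving V_SD = V_DD − I_D R_D = 4.87 − 2.46 × 0.27 = 4.2 V.
V_SD = 4.2 V ≥ V_ov = 1.19 V, confirming saturation.

I_D = 2.46 mA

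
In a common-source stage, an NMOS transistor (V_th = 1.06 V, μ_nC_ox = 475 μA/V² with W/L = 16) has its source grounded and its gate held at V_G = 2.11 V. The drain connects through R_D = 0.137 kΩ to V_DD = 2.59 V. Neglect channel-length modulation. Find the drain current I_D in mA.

V_GS = V_G = 2.11 V, so V_ov = 2.11 − 1.06 = 1.05 V.
k_n = μ_nC_ox · (W/L) = 7.6 mA/V².
Assume saturation: I_D = ½ k_n V_ov² = 0.5 × 7.6 × 1.05² = 4.19 mA, giving V_DS = V_DD − I_D R_D = 2.59 − 4.19 × 0.137 = 2.02 V.
V_DS = 2.02 V ≥ V_ov = 1.05 V, confirming saturation.

I_D = 4.19 mA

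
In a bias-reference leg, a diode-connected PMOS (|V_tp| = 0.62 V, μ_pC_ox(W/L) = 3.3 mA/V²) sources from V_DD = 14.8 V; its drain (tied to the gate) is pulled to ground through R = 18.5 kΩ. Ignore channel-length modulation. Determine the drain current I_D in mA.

With gate tied to drain, V_SG = V_SD ≥ V_SG − |V_tp|, so the device is in saturation.
KCL at the drain: ½ k_p (V_SG − |V_tp|)² = (V_DD − V_SG)/R.
Let x = V_SG − 0.62. Then 30.5 x² + x − 14.18 = 0, giving x = 0.665 V (positive root), so V_SG = 1.29 V.
I_D = (V_DD − V_SG)/R = (14.8 − 1.29) / 18.5 = 0.731 mA.

I_D = 0.731 mA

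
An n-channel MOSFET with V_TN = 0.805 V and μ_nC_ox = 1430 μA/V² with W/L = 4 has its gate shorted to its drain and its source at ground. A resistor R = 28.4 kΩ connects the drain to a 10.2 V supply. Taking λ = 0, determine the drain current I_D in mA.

With gate tied to drain, V_GS = V_DS ≥ V_GS − V_TN, so the device is in saturation.
k_n = μ_nC_ox · (W/L) = 5.72 mA/V².
KCL at the drain: ½ k_n (V_GS − V_TN)² = (V_DD − V_GS)/R.
Let x = V_GS − 0.805. Then 81.2 x² + x − 9.395 = 0, giving x = 0.334 V (positive root), so V_GS = 1.14 V.
I_D = (V_DD − V_GS)/R = (10.2 − 1.14) / 28.4 = 0.319 mA.

I_D = 0.319 mA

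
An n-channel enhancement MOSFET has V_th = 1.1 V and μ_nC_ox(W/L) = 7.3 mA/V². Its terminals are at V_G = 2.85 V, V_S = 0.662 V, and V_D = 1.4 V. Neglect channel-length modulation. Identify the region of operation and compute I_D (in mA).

V_GS = V_G − V_S = 2.85 − 0.662 = 2.19 V; V_DS = V_D − V_S = 1.4 − 0.662 = 0.738 V.
V_ov = V_GS − V_th = 2.19 − 1.1 = 1.09 V.
Since V_DS = 0.738 V < V_ov = 1.09 V, the device is in the triode region.
I_D = k_n [V_ov · V_DS − ½ V_DS²] = 7.3 × [1.09 × 0.738 − 0.5 × 0.738²] = 3.87 mA.

Triode; I_D = 3.87 mA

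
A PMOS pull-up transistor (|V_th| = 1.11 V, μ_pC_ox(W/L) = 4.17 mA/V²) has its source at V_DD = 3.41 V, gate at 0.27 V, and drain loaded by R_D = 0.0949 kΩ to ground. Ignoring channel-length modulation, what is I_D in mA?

I_D = 8.59 mA

V_SG = V_DD − V_G = 3.41 − 0.27 = 3.14 V, so V_ov = 3.14 − 1.11 = 2.03 V.
Assume saturation: I_D = ½ k_p V_ov² = 0.5 × 4.17 × 2.03² = 8.59 mA, giving V_SD = V_DD − I_D R_D = 3.41 − 8.59 × 0.0949 = 2.59 V.
V_SD = 2.59 V ≥ V_ov = 2.03 V, confirming saturation.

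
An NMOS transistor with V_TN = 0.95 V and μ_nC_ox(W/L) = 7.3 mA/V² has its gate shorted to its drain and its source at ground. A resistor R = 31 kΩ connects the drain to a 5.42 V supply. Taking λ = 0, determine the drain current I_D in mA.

I_D = 0.138 mA

With gate tied to drain, V_GS = V_DS ≥ V_GS − V_TN, so the device is in saturation.
KCL at the drain: ½ k_n (V_GS − V_TN)² = (V_DD − V_GS)/R.
Let x = V_GS − 0.95. Then 113 x² + x − 4.47 = 0, giving x = 0.194 V (positive root), so V_GS = 1.14 V.
I_D = (V_DD − V_GS)/R = (5.42 − 1.14) / 31 = 0.138 mA.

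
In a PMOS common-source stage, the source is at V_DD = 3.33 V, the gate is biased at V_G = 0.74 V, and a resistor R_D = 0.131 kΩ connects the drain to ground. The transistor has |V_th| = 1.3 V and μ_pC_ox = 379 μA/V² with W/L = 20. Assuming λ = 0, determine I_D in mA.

I_D = 6.31 mA

V_SG = V_DD − V_G = 3.33 − 0.74 = 2.59 V, so V_ov = 2.59 − 1.3 = 1.29 V.
k_p = μ_pC_ox · (W/L) = 7.58 mA/V².
Assume saturation: I_D = ½ k_p V_ov² = 0.5 × 7.58 × 1.29² = 6.31 mA, giving V_SD = V_DD − I_D R_D = 3.33 − 6.31 × 0.131 = 2.5 V.
V_SD = 2.5 V ≥ V_ov = 1.29 V, confirming saturation.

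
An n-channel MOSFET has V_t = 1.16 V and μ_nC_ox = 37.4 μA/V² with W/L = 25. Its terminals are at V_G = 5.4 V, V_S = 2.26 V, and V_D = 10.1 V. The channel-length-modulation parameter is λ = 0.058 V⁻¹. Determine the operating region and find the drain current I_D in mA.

V_GS = V_G − V_S = 5.4 − 2.26 = 3.14 V; V_DS = V_D − V_S = 10.1 − 2.26 = 7.84 V.
k_n = μ_nC_ox · (W/L) = 0.935 mA/V².
V_ov = V_GS − V_t = 3.14 − 1.16 = 1.98 V.
Since V_DS = 7.84 V ≥ V_ov = 1.98 V, the device is in saturation.
I_D = ½ k_n V_ov² (1 + λ V_DS) = 0.5 × 0.935 × 1.98² × (1 + 0.058 × 7.84) = 2.67 mA.

Saturation; I_D = 2.67 mA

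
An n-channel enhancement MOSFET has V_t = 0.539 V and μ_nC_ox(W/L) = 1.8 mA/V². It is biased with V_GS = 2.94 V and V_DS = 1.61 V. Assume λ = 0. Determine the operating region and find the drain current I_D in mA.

Triode; I_D = 4.63 mA

V_ov = V_GS − V_t = 2.94 − 0.539 = 2.4 V.
Since V_DS = 1.61 V < V_ov = 2.4 V, the device is in the triode region.
I_D = k_n [V_ov · V_DS − ½ V_DS²] = 1.8 × [2.4 × 1.61 − 0.5 × 1.61²] = 4.63 mA.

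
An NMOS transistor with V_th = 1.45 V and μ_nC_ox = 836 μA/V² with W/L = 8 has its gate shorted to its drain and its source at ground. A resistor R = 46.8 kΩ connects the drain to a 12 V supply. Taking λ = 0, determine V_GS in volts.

With gate tied to drain, V_GS = V_DS ≥ V_GS − V_th, so the device is in saturation.
k_n = μ_nC_ox · (W/L) = 6.688 mA/V².
KCL at the drain: ½ k_n (V_GS − V_th)² = (V_DD − V_GS)/R.
Let x = V_GS − 1.45. Then 156 x² + x − 10.55 = 0, giving x = 0.256 V (positive root), so V_GS = 1.71 V.
I_D = (V_DD − V_GS)/R = (12 − 1.71) / 46.8 = 0.22 mA.

V_GS = 1.71 V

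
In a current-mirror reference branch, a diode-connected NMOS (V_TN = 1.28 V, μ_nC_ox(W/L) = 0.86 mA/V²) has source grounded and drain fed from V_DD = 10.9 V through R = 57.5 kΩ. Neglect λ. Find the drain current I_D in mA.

I_D = 0.157 mA

With gate tied to drain, V_GS = V_DS ≥ V_GS − V_TN, so the device is in saturation.
KCL at the drain: ½ k_n (V_GS − V_TN)² = (V_DD − V_GS)/R.
Let x = V_GS − 1.28. Then 24.7 x² + x − 9.62 = 0, giving x = 0.604 V (positive root), so V_GS = 1.88 V.
I_D = (V_DD − V_GS)/R = (10.9 − 1.88) / 57.5 = 0.157 mA.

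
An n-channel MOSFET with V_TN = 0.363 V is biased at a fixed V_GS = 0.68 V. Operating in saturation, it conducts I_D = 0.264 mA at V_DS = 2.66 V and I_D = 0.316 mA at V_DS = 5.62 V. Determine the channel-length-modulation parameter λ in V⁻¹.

With V_GS fixed, I_D ∝ (1 + λ V_DS) in saturation, so I_D2/I_D1 = (1 + λ V_DS2)/(1 + λ V_DS1).
0.316/0.264 = 1.197 = (1 + 5.62 λ)/(1 + 2.66 λ).
Solving: λ (I_D1 V_DS2 − I_D2 V_DS1) = I_D2 − I_D1, so λ = (0.316 − 0.264) / (0.264 × 5.62 − 0.316 × 2.66) = 0.052 / 0.643 = 0.0809 V⁻¹.

λ = 0.0809 V⁻¹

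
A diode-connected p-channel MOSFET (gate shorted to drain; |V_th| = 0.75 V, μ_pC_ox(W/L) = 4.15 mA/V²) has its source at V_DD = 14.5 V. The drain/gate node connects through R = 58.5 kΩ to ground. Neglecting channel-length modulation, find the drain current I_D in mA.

I_D = 0.229 mA

With gate tied to drain, V_SG = V_SD ≥ V_SG − |V_th|, so the device is in saturation.
KCL at the drain: ½ k_p (V_SG − |V_th|)² = (V_DD − V_SG)/R.
Let x = V_SG − 0.75. Then 121 x² + x − 13.75 = 0, giving x = 0.332 V (positive root), so V_SG = 1.08 V.
I_D = (V_DD − V_SG)/R = (14.5 − 1.08) / 58.5 = 0.229 mA.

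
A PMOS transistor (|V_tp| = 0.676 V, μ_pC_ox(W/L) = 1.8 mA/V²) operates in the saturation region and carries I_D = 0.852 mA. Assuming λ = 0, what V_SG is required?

In saturation I_D = ½ k_p (V_SG − |V_tp|)², so V_SG − |V_tp| = √(2 I_D / k_p) = √(2 × 0.852 / 1.8) = 0.973 V.
V_SG = 0.676 + 0.973 = 1.65 V.

V_SG = 1.65 V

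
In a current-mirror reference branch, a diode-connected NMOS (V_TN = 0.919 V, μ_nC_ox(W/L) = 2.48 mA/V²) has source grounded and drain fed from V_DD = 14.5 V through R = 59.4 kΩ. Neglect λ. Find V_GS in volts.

With gate tied to drain, V_GS = V_DS ≥ V_GS − V_TN, so the device is in saturation.
KCL at the drain: ½ k_n (V_GS − V_TN)² = (V_DD − V_GS)/R.
Let x = V_GS − 0.919. Then 73.7 x² + x − 13.58 = 0, giving x = 0.423 V (positive root), so V_GS = 1.34 V.
I_D = (V_DD − V_GS)/R = (14.5 − 1.34) / 59.4 = 0.222 mA.

V_GS = 1.34 V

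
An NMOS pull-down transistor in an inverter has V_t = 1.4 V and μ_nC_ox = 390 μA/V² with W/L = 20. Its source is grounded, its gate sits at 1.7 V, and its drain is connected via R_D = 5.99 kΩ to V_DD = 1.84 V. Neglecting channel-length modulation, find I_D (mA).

V_GS = V_G = 1.7 V, so V_ov = 1.7 − 1.4 = 0.3 V.
k_n = μ_nC_ox · (W/L) = 7.8 mA/V².
Assume saturation: I_D = ½ k_n V_ov² = 0.5 × 7.8 × 0.3² = 0.351 mA, giving V_DS = V_DD − I_D R_D = 1.84 − 0.351 × 5.99 = -0.262 V.
But -0.262 V < V_ov = 0.3 V, so the device is actually in triode.
In triode I_D = k_n[V_ov V_DS − ½ V_DS²] and I_D = (V_DD − V_DS)/R_D. Equating: 23.4 V_DS² − 15.02 V_DS + 1.84 = 0, giving V_DS = 0.165 V (the root below V_ov).
I_D = (1.84 − 0.165) / 5.99 = 0.28 mA.

I_D = 0.280 mA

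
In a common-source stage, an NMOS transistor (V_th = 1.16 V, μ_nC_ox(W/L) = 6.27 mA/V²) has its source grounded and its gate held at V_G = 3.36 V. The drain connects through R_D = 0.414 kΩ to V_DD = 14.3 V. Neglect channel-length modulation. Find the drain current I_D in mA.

V_GS = V_G = 3.36 V, so V_ov = 3.36 − 1.16 = 2.2 V.
Assume saturation: I_D = ½ k_n V_ov² = 0.5 × 6.27 × 2.2² = 15.2 mA, giving V_DS = V_DD − I_D R_D = 14.3 − 15.2 × 0.414 = 8.02 V.
V_DS = 8.02 V ≥ V_ov = 2.2 V, confirming saturation.

I_D = 15.2 mA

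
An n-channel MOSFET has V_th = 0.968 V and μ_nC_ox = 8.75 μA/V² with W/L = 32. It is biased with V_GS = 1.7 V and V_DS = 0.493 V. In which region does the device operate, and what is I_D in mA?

Triode; I_D = 0.0670 mA

k_n = μ_nC_ox · (W/L) = 0.28 mA/V².
V_ov = V_GS − V_th = 1.7 − 0.968 = 0.732 V.
Since V_DS = 0.493 V < V_ov = 0.732 V, the device is in the triode region.
I_D = k_n [V_ov · V_DS − ½ V_DS²] = 0.28 × [0.732 × 0.493 − 0.5 × 0.493²] = 0.067 mA.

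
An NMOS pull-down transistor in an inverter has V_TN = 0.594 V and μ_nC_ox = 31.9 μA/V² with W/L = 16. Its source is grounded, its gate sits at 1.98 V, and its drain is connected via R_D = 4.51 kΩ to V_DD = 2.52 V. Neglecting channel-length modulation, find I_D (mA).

I_D = 0.390 mA

V_GS = V_G = 1.98 V, so V_ov = 1.98 − 0.594 = 1.39 V.
k_n = μ_nC_ox · (W/L) = 0.5104 mA/V².
Assume saturation: I_D = ½ k_n V_ov² = 0.5 × 0.5104 × 1.39² = 0.49 mA, giving V_DS = V_DD − I_D R_D = 2.52 − 0.49 × 4.51 = 0.309 V.
But 0.309 V < V_ov = 1.39 V, so the device is actually in triode.
In triode I_D = k_n[V_ov V_DS − ½ V_DS²] and I_D = (V_DD − V_DS)/R_D. Equating: 1.15 V_DS² − 4.19 V_DS + 2.52 = 0, giving V_DS = 0.76 V (the root below V_ov).
I_D = (2.52 − 0.76) / 4.51 = 0.39 mA.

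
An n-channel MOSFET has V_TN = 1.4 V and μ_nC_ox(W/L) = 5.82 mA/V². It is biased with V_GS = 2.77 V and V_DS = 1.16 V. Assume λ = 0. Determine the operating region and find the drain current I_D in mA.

V_ov = V_GS − V_TN = 2.77 − 1.4 = 1.37 V.
Since V_DS = 1.16 V < V_ov = 1.37 V, the device is in the triode region.
I_D = k_n [V_ov · V_DS − ½ V_DS²] = 5.82 × [1.37 × 1.16 − 0.5 × 1.16²] = 5.33 mA.

Triode; I_D = 5.33 mA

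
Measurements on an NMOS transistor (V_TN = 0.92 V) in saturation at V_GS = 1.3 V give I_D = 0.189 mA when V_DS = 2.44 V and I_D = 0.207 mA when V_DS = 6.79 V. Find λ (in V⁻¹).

With V_GS fixed, I_D ∝ (1 + λ V_DS) in saturation, so I_D2/I_D1 = (1 + λ V_DS2)/(1 + λ V_DS1).
0.207/0.189 = 1.095 = (1 + 6.79 λ)/(1 + 2.44 λ).
Solving: λ (I_D1 V_DS2 − I_D2 V_DS1) = I_D2 − I_D1, so λ = (0.207 − 0.189) / (0.189 × 6.79 − 0.207 × 2.44) = 0.018 / 0.778 = 0.0231 V⁻¹.

λ = 0.0231 V⁻¹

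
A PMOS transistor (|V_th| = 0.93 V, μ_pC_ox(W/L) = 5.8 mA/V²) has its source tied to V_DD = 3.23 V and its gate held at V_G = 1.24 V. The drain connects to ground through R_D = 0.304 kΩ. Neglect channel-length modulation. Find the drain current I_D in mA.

V_SG = V_DD − V_G = 3.23 − 1.24 = 1.99 V, so V_ov = 1.99 − 0.93 = 1.06 V.
Assume saturation: I_D = ½ k_p V_ov² = 0.5 × 5.8 × 1.06² = 3.26 mA, giving V_SD = V_DD − I_D R_D = 3.23 − 3.26 × 0.304 = 2.24 V.
V_SD = 2.24 V ≥ V_ov = 1.06 V, confirming saturation.

I_D = 3.26 mA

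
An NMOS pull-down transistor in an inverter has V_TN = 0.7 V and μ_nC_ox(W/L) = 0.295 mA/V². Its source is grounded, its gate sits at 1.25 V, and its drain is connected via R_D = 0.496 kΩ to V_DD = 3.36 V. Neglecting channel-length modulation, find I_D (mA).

I_D = 0.0446 mA

V_GS = V_G = 1.25 V, so V_ov = 1.25 − 0.7 = 0.55 V.
Assume saturation: I_D = ½ k_n V_ov² = 0.5 × 0.295 × 0.55² = 0.0446 mA, giving V_DS = V_DD − I_D R_D = 3.36 − 0.0446 × 0.496 = 3.34 V.
V_DS = 3.34 V ≥ V_ov = 0.55 V, confirming saturation.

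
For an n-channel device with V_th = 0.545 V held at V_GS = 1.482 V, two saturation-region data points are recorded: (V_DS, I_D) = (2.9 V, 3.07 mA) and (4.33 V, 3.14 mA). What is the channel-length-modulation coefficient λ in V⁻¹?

λ = 0.0167 V⁻¹

With V_GS fixed, I_D ∝ (1 + λ V_DS) in saturation, so I_D2/I_D1 = (1 + λ V_DS2)/(1 + λ V_DS1).
3.14/3.07 = 1.023 = (1 + 4.33 λ)/(1 + 2.9 λ).
Solving: λ (I_D1 V_DS2 − I_D2 V_DS1) = I_D2 − I_D1, so λ = (3.14 − 3.07) / (3.07 × 4.33 − 3.14 × 2.9) = 0.07 / 4.19 = 0.0167 V⁻¹.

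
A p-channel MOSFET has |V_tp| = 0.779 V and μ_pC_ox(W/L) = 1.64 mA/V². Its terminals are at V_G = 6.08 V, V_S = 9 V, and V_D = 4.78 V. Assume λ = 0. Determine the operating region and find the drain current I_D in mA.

V_SG = V_S − V_G = 9 − 6.08 = 2.92 V; V_SD = V_S − V_D = 9 − 4.78 = 4.22 V.
V_ov = V_SG − |V_tp| = 2.92 − 0.779 = 2.14 V.
Since V_SD = 4.22 V ≥ V_ov = 2.14 V, the device is in saturation.
I_D = ½ k_p V_ov² = 0.5 × 1.64 × 2.14² = 3.76 mA.

Saturation; I_D = 3.76 mA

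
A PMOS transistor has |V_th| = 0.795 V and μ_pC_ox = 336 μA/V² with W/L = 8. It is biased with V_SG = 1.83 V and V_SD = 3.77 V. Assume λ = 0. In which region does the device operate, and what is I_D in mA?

k_p = μ_pC_ox · (W/L) = 2.688 mA/V².
V_ov = V_SG − |V_th| = 1.83 − 0.795 = 1.04 V.
Since V_SD = 3.77 V ≥ V_ov = 1.04 V, the device is in saturation.
I_D = ½ k_p V_ov² = 0.5 × 2.688 × 1.04² = 1.44 mA.

Saturation; I_D = 1.44 mA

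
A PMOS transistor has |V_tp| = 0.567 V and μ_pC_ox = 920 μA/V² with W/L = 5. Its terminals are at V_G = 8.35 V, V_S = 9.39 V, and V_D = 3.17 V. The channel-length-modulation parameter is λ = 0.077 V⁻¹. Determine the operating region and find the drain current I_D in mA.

Saturation; I_D = 0.761 mA

V_SG = V_S − V_G = 9.39 − 8.35 = 1.04 V; V_SD = V_S − V_D = 9.39 − 3.17 = 6.22 V.
k_p = μ_pC_ox · (W/L) = 4.6 mA/V².
V_ov = V_SG − |V_tp| = 1.04 − 0.567 = 0.473 V.
Since V_SD = 6.22 V ≥ V_ov = 0.473 V, the device is in saturation.
I_D = ½ k_p V_ov² (1 + λ V_SD) = 0.5 × 4.6 × 0.473² × (1 + 0.077 × 6.22) = 0.761 mA.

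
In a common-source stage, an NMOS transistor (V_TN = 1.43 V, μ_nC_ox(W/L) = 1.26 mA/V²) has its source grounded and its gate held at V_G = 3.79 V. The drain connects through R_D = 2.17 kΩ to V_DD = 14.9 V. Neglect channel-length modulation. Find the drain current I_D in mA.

V_GS = V_G = 3.79 V, so V_ov = 3.79 − 1.43 = 2.36 V.
Assume saturation: I_D = ½ k_n V_ov² = 0.5 × 1.26 × 2.36² = 3.51 mA, giving V_DS = V_DD − I_D R_D = 14.9 − 3.51 × 2.17 = 7.29 V.
V_DS = 7.29 V ≥ V_ov = 2.36 V, confirming saturation.

I_D = 3.51 mA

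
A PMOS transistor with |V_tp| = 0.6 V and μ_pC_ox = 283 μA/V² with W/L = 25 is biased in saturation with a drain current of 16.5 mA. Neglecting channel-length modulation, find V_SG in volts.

V_SG = 2.76 V

k_p = μ_pC_ox · (W/L) = 7.075 mA/V².
In saturation I_D = ½ k_p (V_SG − |V_tp|)², so V_SG − |V_tp| = √(2 I_D / k_p) = √(2 × 16.5 / 7.075) = 2.16 V.
V_SG = 0.6 + 2.16 = 2.76 V.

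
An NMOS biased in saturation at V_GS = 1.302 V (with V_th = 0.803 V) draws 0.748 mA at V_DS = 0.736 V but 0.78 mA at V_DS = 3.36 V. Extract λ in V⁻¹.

λ = 0.0165 V⁻¹

With V_GS fixed, I_D ∝ (1 + λ V_DS) in saturation, so I_D2/I_D1 = (1 + λ V_DS2)/(1 + λ V_DS1).
0.78/0.748 = 1.043 = (1 + 3.36 λ)/(1 + 0.736 λ).
Solving: λ (I_D1 V_DS2 − I_D2 V_DS1) = I_D2 − I_D1, so λ = (0.78 − 0.748) / (0.748 × 3.36 − 0.78 × 0.736) = 0.032 / 1.94 = 0.0165 V⁻¹.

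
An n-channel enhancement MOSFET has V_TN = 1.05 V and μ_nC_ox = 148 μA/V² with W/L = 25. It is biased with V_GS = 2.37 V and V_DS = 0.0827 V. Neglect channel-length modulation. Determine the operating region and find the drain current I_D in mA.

Triode; I_D = 0.391 mA

k_n = μ_nC_ox · (W/L) = 3.7 mA/V².
V_ov = V_GS − V_TN = 2.37 − 1.05 = 1.32 V.
Since V_DS = 0.0827 V < V_ov = 1.32 V, the device is in the triode region.
I_D = k_n [V_ov · V_DS − ½ V_DS²] = 3.7 × [1.32 × 0.0827 − 0.5 × 0.0827²] = 0.391 mA.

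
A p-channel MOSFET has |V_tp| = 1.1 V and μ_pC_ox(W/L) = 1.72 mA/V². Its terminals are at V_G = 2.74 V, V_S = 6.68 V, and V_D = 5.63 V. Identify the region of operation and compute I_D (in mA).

V_SG = V_S − V_G = 6.68 − 2.74 = 3.94 V; V_SD = V_S − V_D = 6.68 − 5.63 = 1.05 V.
V_ov = V_SG − |V_tp| = 3.94 − 1.1 = 2.84 V.
Since V_SD = 1.05 V < V_ov = 2.84 V, the device is in the triode region.
I_D = k_p [V_ov · V_SD − ½ V_SD²] = 1.72 × [2.84 × 1.05 − 0.5 × 1.05²] = 4.18 mA.

Triode; I_D = 4.18 mA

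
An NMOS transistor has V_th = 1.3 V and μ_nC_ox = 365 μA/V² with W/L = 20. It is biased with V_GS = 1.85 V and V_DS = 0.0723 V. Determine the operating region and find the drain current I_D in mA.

k_n = μ_nC_ox · (W/L) = 7.3 mA/V².
V_ov = V_GS − V_th = 1.85 − 1.3 = 0.55 V.
Since V_DS = 0.0723 V < V_ov = 0.55 V, the device is in the triode region.
I_D = k_n [V_ov · V_DS − ½ V_DS²] = 7.3 × [0.55 × 0.0723 − 0.5 × 0.0723²] = 0.271 mA.

Triode; I_D = 0.271 mA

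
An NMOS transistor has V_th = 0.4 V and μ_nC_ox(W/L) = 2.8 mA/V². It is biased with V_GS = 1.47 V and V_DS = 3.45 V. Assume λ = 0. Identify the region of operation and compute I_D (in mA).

V_ov = V_GS − V_th = 1.47 − 0.4 = 1.07 V.
Since V_DS = 3.45 V ≥ V_ov = 1.07 V, the device is in saturation.
I_D = ½ k_n V_ov² = 0.5 × 2.8 × 1.07² = 1.6 mA.

Saturation; I_D = 1.60 mA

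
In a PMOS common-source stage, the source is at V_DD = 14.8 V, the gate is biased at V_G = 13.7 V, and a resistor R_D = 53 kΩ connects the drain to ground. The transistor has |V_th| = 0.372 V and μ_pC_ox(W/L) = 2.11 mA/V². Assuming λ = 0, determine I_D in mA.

V_SG = V_DD − V_G = 14.8 − 13.7 = 1.1 V, so V_ov = 1.1 − 0.372 = 0.728 V.
Assume saturation: I_D = ½ k_p V_ov² = 0.5 × 2.11 × 0.728² = 0.559 mA, giving V_SD = V_DD − I_D R_D = 14.8 − 0.559 × 53 = -14.8 V.
But -14.8 V < V_ov = 0.728 V, so the device is actually in triode.
In triode I_D = k_p[V_ov V_SD − ½ V_SD²] and I_D = (V_DD − V_SD)/R_D. Equating: 55.9 V_SD² − 82.41 V_SD + 14.8 = 0, giving V_SD = 0.209 V (the root below V_ov).
I_D = (14.8 − 0.209) / 53 = 0.275 mA.

I_D = 0.275 mA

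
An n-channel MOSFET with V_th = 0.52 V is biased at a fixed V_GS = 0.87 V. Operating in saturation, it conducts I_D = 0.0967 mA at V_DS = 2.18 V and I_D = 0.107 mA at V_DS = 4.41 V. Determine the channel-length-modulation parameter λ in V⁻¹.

With V_GS fixed, I_D ∝ (1 + λ V_DS) in saturation, so I_D2/I_D1 = (1 + λ V_DS2)/(1 + λ V_DS1).
0.107/0.0967 = 1.107 = (1 + 4.41 λ)/(1 + 2.18 λ).
Solving: λ (I_D1 V_DS2 − I_D2 V_DS1) = I_D2 − I_D1, so λ = (0.107 − 0.0967) / (0.0967 × 4.41 − 0.107 × 2.18) = 0.0103 / 0.193 = 0.0533 V⁻¹.

λ = 0.0533 V⁻¹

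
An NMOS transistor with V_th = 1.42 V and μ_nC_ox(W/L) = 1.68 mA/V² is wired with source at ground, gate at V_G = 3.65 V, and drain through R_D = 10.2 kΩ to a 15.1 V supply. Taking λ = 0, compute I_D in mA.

V_GS = V_G = 3.65 V, so V_ov = 3.65 − 1.42 = 2.23 V.
Assume saturation: I_D = ½ k_n V_ov² = 0.5 × 1.68 × 2.23² = 4.18 mA, giving V_DS = V_DD − I_D R_D = 15.1 − 4.18 × 10.2 = -27.5 V.
But -27.5 V < V_ov = 2.23 V, so the device is actually in triode.
In triode I_D = k_n[V_ov V_DS − ½ V_DS²] and I_D = (V_DD − V_DS)/R_D. Equating: 8.57 V_DS² − 39.21 V_DS + 15.1 = 0, giving V_DS = 0.424 V (the root below V_ov).
I_D = (15.1 − 0.424) / 10.2 = 1.44 mA.

I_D = 1.44 mA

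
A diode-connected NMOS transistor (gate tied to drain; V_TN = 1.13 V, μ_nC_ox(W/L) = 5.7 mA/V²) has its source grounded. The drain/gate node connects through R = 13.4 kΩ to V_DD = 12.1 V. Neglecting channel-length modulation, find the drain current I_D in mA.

With gate tied to drain, V_GS = V_DS ≥ V_GS − V_TN, so the device is in saturation.
KCL at the drain: ½ k_n (V_GS − V_TN)² = (V_DD − V_GS)/R.
Let x = V_GS − 1.13. Then 38.2 x² + x − 10.97 = 0, giving x = 0.523 V (positive root), so V_GS = 1.65 V.
I_D = (V_DD − V_GS)/R = (12.1 − 1.65) / 13.4 = 0.78 mA.

I_D = 0.780 mA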